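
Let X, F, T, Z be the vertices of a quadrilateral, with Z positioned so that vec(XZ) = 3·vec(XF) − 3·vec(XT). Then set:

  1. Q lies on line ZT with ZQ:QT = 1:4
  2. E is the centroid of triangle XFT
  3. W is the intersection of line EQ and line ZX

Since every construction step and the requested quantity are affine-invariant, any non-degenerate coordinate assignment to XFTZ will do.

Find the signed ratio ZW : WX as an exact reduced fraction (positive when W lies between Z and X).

Assign X = (0, 0), F = (1, 0), T = (0, 1), Z = (3, -3) — the answer is frame-independent, so this choice is without loss of generality.
1. Q lies on line ZT with ZQ:QT = 1:4 ⇒ Q = (12/5, -11/5)
2. E is the centroid of triangle XFT ⇒ E = (1/3, 1/3)
3. W is the intersection of line EQ and line ZX ⇒ W = (23/7, -23/7)
W = Z + t·(X−Z) with t = -2/21, so ZW:WX = t:(1−t) = -2/21:23/21

ZW:WX = -2/23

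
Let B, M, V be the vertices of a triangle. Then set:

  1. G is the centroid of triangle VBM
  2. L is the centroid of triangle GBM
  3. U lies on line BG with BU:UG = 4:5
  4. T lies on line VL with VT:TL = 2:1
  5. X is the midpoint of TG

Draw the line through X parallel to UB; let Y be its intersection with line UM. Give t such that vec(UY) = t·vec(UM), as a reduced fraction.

t = -1/18

Assign B = (0, 0), M = (1, 0), V = (0, 1) — the answer is frame-independent, so this choice is without loss of generality.
1. G is the centroid of triangle VBM ⇒ G = (1/3, 1/3)
2. L is the centroid of triangle GBM ⇒ L = (4/9, 1/9)
3. U lies on line BG with BU:UG = 4:5 ⇒ U = (4/27, 4/27)
4. T lies on line VL with VT:TL = 2:1 ⇒ T = (8/27, 11/27)
5. X is the midpoint of TG ⇒ X = (17/54, 10/27)
through X parallel to UB: direction (-4/27, -4/27); meets UM at Y = (49/486, 38/243)
Y = U + t·(M−U) with t = -1/18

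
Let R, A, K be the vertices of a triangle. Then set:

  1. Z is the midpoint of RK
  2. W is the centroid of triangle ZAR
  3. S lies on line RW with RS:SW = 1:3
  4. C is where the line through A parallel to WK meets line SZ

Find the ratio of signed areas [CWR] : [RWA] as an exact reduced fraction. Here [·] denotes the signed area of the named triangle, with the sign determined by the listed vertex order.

Set R = (0, 0), A = (1, 0), K = (0, 1); any affine frame gives the same invariant.
1. Z is the midpoint of RK ⇒ Z = (0, 1/2)
2. W is the centroid of triangle ZAR ⇒ W = (1/3, 1/6)
3. S lies on line RW with RS:SW = 1:3 ⇒ S = (1/12, 1/24)
4. C is where the line through A parallel to WK meets line SZ ⇒ C = (-2/3, 25/6)
2·[CWR] = -3/2, 2·[RWA] = -1/6
[CWR]:[RWA] = -3/2:-1/6 = 9

[CWR]:[RWA] = 9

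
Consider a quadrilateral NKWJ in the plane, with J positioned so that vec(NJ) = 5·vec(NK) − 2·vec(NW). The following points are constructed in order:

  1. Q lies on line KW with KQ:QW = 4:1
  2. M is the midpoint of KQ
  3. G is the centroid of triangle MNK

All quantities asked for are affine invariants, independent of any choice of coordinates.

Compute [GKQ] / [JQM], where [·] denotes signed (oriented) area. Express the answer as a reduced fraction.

[GKQ]:[JQM] = 1/3

Work in coordinates with N = (0, 0), K = (1, 0), W = (0, 1), J = (5, -2).
1. Q lies on line KW with KQ:QW = 4:1 ⇒ Q = (1/5, 4/5)
2. M is the midpoint of KQ ⇒ M = (3/5, 2/5)
3. G is the centroid of triangle MNK ⇒ G = (8/15, 2/15)
2·[GKQ] = 4/15, 2·[JQM] = 4/5
[GKQ]:[JQM] = 4/15:4/5 = 1/3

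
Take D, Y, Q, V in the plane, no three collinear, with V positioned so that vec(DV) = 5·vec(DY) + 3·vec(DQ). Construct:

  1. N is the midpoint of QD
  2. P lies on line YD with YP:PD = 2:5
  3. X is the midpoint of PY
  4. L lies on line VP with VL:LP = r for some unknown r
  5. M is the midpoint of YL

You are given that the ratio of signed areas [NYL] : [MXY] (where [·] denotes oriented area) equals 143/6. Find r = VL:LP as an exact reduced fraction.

r = -3/4

Assign D = (0, 0), Y = (1, 0), Q = (0, 1), V = (5, 3) — the answer is frame-independent, so this choice is without loss of generality.
1. N is the midpoint of QD ⇒ N = (0, 1/2)
2. P lies on line YD with YP:PD = 2:5 ⇒ P = (5/7, 0)
3. X is the midpoint of PY ⇒ X = (6/7, 0)
4. With VL:LP = r, write λ = r/(r+1) so L = V + λ·(P−V); L is affine-linear in λ
5. M is the midpoint of YL ⇒ M is an affine combination of earlier points and hence also affine-linear in λ
Every point depending on L is an affine combination of L and λ-independent points, so each such coordinate is linear in λ; the λ² term in each signed area is a multiple of (P−V)×(P−V) = 0, so 2·[NYL] and 2·[MXY] are each linear in λ. Evaluating at λ=0 and λ=1:
  2·[NYL] = -36/7·λ + 5,   2·[MXY] = -3/14·λ + 3/14
So [NYL]:[MXY] = (-36/7·λ + 5) / (-3/14·λ + 3/14). Setting this equal to 143/6:
  -36/7·λ + 5 = 143/6·(-3/14·λ + 3/14)  ⇒  λ = -3
Then r = λ/(1−λ) = (-3)/(4) = -3/4. Check: with r = -3/4, L = (125/7, 12) and [NYL]:[MXY] = 143/6 as required.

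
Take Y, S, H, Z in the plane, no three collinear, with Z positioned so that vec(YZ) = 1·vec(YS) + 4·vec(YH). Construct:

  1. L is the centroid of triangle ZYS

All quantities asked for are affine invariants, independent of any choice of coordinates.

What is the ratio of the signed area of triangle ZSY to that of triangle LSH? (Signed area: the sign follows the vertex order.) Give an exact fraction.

Work in coordinates with Y = (0, 0), S = (1, 0), H = (0, 1), Z = (1, 4).
1. L is the centroid of triangle ZYS ⇒ L = (2/3, 4/3)
2·[ZSY] = -4, 2·[LSH] = -1
[ZSY]:[LSH] = -4:-1 = 4

[ZSY]:[LSH] = 4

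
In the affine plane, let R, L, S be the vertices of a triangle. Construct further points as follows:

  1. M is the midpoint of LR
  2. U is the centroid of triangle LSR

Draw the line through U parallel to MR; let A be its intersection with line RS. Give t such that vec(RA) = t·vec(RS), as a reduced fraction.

Assign R = (0, 0), L = (1, 0), S = (0, 1) — the answer is frame-independent, so this choice is without loss of generality.
1. M is the midpoint of LR ⇒ M = (1/2, 0)
2. U is the centroid of triangle LSR ⇒ U = (1/3, 1/3)
through U parallel to MR: direction (-1/2, 0); meets RS at A = (0, 1/3)
A = R + t·(S−R) with t = 1/3

t = 1/3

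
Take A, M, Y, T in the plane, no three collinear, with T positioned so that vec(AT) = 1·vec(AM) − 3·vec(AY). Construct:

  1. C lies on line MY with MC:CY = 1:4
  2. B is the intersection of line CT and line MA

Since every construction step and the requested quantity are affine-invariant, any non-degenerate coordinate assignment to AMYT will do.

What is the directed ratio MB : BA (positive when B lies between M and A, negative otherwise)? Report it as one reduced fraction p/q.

MB:BA = 3/13

Assign A = (0, 0), M = (1, 0), Y = (0, 1), T = (1, -3) — the answer is frame-independent, so this choice is without loss of generality.
1. C lies on line MY with MC:CY = 1:4 ⇒ C = (4/5, 1/5)
2. B is the intersection of line CT and line MA ⇒ B = (13/16, 0)
B = M + t·(A−M) with t = 3/16, so MB:BA = t:(1−t) = 3/16:13/16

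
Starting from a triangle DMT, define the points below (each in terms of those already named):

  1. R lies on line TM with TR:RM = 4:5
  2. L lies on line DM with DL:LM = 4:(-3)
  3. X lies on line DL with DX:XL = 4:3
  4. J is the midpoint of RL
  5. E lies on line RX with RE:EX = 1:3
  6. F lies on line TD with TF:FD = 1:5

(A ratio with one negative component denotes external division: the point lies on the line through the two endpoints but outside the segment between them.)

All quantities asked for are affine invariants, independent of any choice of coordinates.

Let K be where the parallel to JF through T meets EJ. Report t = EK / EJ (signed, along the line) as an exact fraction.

Work in coordinates with D = (0, 0), M = (1, 0), T = (0, 1).
1. R lies on line TM with TR:RM = 4:5 ⇒ R = (4/9, 5/9)
2. L lies on line DM with DL:LM = 4:(-3) ⇒ L = (4, 0)
3. X lies on line DL with DX:XL = 4:3 ⇒ X = (16/7, 0)
4. J is the midpoint of RL ⇒ J = (20/9, 5/18)
5. E lies on line RX with RE:EX = 1:3 ⇒ E = (19/21, 5/12)
6. F lies on line TD with TF:FD = 1:5 ⇒ F = (0, 5/6)
through T parallel to JF: direction (-20/9, 5/9); meets EJ at K = (27/8, 5/32)
K = E + t·(J−E) with t = 15/8

t = 15/8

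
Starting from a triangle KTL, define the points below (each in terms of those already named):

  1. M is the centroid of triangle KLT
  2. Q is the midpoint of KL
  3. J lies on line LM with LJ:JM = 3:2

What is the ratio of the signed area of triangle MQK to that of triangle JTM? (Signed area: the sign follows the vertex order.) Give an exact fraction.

[MQK]:[JTM] = -5/4

Choose coordinates K = (0, 0), T = (1, 0), L = (0, 1).
1. M is the centroid of triangle KLT ⇒ M = (1/3, 1/3)
2. Q is the midpoint of KL ⇒ Q = (0, 1/2)
3. J lies on line LM with LJ:JM = 3:2 ⇒ J = (1/5, 3/5)
2·[MQK] = 1/6, 2·[JTM] = -2/15
[MQK]:[JTM] = 1/6:-2/15 = -5/4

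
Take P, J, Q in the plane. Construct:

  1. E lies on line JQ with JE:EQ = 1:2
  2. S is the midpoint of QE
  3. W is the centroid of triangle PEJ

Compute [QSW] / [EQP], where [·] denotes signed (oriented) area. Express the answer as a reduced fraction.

[QSW]:[EQP] = -1/6

Work in coordinates with P = (0, 0), J = (1, 0), Q = (0, 1).
1. E lies on line JQ with JE:EQ = 1:2 ⇒ E = (2/3, 1/3)
2. S is the midpoint of QE ⇒ S = (1/3, 2/3)
3. W is the centroid of triangle PEJ ⇒ W = (5/9, 1/9)
2·[QSW] = -1/9, 2·[EQP] = 2/3
[QSW]:[EQP] = -1/9:2/3 = -1/6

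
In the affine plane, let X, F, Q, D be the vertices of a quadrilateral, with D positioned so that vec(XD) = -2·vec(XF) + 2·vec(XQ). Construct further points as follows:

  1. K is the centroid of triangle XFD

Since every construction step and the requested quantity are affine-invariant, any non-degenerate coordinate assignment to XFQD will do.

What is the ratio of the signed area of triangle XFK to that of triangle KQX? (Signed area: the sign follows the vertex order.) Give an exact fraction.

Work in coordinates with X = (0, 0), F = (1, 0), Q = (0, 1), D = (-2, 2).
1. K is the centroid of triangle XFD ⇒ K = (-1/3, 2/3)
2·[XFK] = 2/3, 2·[KQX] = -1/3
[XFK]:[KQX] = 2/3:-1/3 = -2

[XFK]:[KQX] = -2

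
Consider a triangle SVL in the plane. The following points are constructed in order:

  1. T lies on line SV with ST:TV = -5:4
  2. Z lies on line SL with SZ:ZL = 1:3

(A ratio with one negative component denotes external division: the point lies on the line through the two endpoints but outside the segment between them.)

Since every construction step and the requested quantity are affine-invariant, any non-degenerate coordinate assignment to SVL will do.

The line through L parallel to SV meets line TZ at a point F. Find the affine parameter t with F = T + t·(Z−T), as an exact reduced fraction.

t = 4

Choose coordinates S = (0, 0), V = (1, 0), L = (0, 1).
1. T lies on line SV with ST:TV = -5:4 ⇒ T = (5, 0)
2. Z lies on line SL with SZ:ZL = 1:3 ⇒ Z = (0, 1/4)
through L parallel to SV: direction (1, 0); meets TZ at F = (-15, 1)
F = T + t·(Z−T) with t = 4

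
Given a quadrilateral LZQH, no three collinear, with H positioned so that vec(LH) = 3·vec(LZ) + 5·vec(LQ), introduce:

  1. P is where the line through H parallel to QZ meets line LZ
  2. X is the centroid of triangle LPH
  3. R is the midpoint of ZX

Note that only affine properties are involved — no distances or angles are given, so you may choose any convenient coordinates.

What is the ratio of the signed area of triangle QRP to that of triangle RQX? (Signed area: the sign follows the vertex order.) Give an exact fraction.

Work in coordinates with L = (0, 0), Z = (1, 0), Q = (0, 1), H = (3, 5).
1. P is where the line through H parallel to QZ meets line LZ ⇒ P = (8, 0)
2. X is the centroid of triangle LPH ⇒ X = (11/3, 5/3)
3. R is the midpoint of ZX ⇒ R = (7/3, 5/6)
2·[QRP] = -1, 2·[RQX] = -13/6
[QRP]:[RQX] = -1:-13/6 = 6/13

[QRP]:[RQX] = 6/13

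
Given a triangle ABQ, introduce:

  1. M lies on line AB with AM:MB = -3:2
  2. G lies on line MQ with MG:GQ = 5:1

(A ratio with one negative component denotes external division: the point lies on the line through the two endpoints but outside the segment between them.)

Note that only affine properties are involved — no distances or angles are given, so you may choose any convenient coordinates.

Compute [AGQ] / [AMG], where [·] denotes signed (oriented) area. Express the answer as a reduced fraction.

Assign A = (0, 0), B = (1, 0), Q = (0, 1) — the answer is frame-independent, so this choice is without loss of generality.
1. M lies on line AB with AM:MB = -3:2 ⇒ M = (3, 0)
2. G lies on line MQ with MG:GQ = 5:1 ⇒ G = (1/2, 5/6)
2·[AGQ] = 1/2, 2·[AMG] = 5/2
[AGQ]:[AMG] = 1/2:5/2 = 1/5

[AGQ]:[AMG] = 1/5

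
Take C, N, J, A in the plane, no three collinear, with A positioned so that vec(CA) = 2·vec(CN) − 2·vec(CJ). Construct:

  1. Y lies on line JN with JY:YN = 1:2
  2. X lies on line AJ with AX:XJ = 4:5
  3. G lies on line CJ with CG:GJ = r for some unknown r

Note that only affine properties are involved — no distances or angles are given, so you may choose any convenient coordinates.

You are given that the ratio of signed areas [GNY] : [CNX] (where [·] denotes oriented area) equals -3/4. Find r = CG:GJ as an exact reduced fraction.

r = 1/3

Choose coordinates C = (0, 0), N = (1, 0), J = (0, 1), A = (2, -2).
1. Y lies on line JN with JY:YN = 1:2 ⇒ Y = (1/3, 2/3)
2. X lies on line AJ with AX:XJ = 4:5 ⇒ X = (10/9, -2/3)
3. With CG:GJ = r, write λ = r/(r+1) so G = C + λ·(J−C); G is affine-linear in λ
Every point depending on G is an affine combination of G and λ-independent points, so each such coordinate is linear in λ; the λ² term in each signed area is a multiple of (J−C)×(J−C) = 0, so 2·[GNY] and 2·[CNX] are each linear in λ. Evaluating at λ=0 and λ=1:
  2·[GNY] = -2/3·λ + 2/3,   2·[CNX] = -2/3
So [GNY]:[CNX] = (-2/3·λ + 2/3) / (-2/3). Setting this equal to -3/4:
  -2/3·λ + 2/3 = -3/4·(-2/3)  ⇒  λ = 1/4
Then r = λ/(1−λ) = (1/4)/(3/4) = 1/3. Check: with r = 1/3, G = (0, 1/4) and [GNY]:[CNX] = -3/4 as required.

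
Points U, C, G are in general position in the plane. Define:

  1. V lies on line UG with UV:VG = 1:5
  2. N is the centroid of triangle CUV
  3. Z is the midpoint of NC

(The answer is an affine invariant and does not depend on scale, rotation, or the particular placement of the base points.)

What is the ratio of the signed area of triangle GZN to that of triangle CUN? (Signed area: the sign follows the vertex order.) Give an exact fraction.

[GZN]:[CUN] = 11/2

Assign U = (0, 0), C = (1, 0), G = (0, 1) — the answer is frame-independent, so this choice is without loss of generality.
1. V lies on line UG with UV:VG = 1:5 ⇒ V = (0, 1/6)
2. N is the centroid of triangle CUV ⇒ N = (1/3, 1/18)
3. Z is the midpoint of NC ⇒ Z = (2/3, 1/36)
2·[GZN] = -11/36, 2·[CUN] = -1/18
[GZN]:[CUN] = -11/36:-1/18 = 11/2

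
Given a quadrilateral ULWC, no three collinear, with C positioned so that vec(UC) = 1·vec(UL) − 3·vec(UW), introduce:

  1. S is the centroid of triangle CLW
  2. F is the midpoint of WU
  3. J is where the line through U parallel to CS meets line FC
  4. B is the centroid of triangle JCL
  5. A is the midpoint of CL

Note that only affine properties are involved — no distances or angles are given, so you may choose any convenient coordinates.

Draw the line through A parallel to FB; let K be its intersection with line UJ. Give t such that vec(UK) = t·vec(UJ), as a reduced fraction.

t = 10/19

Choose coordinates U = (0, 0), L = (1, 0), W = (0, 1), C = (1, -3).
1. S is the centroid of triangle CLW ⇒ S = (2/3, -2/3)
2. F is the midpoint of WU ⇒ F = (0, 1/2)
3. J is where the line through U parallel to CS meets line FC ⇒ J = (-1/7, 1)
4. B is the centroid of triangle JCL ⇒ B = (13/21, -2/3)
5. A is the midpoint of CL ⇒ A = (1, -3/2)
through A parallel to FB: direction (13/21, -7/6); meets UJ at K = (-10/133, 10/19)
K = U + t·(J−U) with t = 10/19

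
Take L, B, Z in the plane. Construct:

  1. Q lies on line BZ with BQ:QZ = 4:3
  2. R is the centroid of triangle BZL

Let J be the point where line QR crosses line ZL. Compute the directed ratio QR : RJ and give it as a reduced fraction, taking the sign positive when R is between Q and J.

QR:RJ = 2/7

Choose coordinates L = (0, 0), B = (1, 0), Z = (0, 1).
1. Q lies on line BZ with BQ:QZ = 4:3 ⇒ Q = (3/7, 4/7)
2. R is the centroid of triangle BZL ⇒ R = (1/3, 1/3)
line QR meets ZL at J = (0, -1/2)
R = Q + t·(J−Q) with t = 2/9, so QR:RJ = 2/9:7/9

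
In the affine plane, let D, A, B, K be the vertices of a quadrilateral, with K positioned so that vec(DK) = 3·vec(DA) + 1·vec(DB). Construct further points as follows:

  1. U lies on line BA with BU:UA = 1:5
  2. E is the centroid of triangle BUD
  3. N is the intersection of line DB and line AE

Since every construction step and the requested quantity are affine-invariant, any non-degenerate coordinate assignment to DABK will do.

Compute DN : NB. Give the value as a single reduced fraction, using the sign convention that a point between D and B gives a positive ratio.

DN:NB = 11/6

Choose coordinates D = (0, 0), A = (1, 0), B = (0, 1), K = (3, 1).
1. U lies on line BA with BU:UA = 1:5 ⇒ U = (1/6, 5/6)
2. E is the centroid of triangle BUD ⇒ E = (1/18, 11/18)
3. N is the intersection of line DB and line AE ⇒ N = (0, 11/17)
N = D + t·(B−D) with t = 11/17, so DN:NB = t:(1−t) = 11/17:6/17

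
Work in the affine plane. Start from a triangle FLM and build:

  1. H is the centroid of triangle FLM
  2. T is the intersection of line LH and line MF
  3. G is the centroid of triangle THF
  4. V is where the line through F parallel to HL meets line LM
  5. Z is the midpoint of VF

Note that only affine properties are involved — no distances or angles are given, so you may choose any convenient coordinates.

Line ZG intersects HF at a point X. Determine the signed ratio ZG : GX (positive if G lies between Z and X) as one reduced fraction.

ZG:GX = -10

Assign F = (0, 0), L = (1, 0), M = (0, 1) — the answer is frame-independent, so this choice is without loss of generality.
1. H is the centroid of triangle FLM ⇒ H = (1/3, 1/3)
2. T is the intersection of line LH and line MF ⇒ T = (0, 1/2)
3. G is the centroid of triangle THF ⇒ G = (1/9, 5/18)
4. V is where the line through F parallel to HL meets line LM ⇒ V = (2, -1)
5. Z is the midpoint of VF ⇒ Z = (1, -1/2)
line ZG meets HF at X = (1/5, 1/5)
G = Z + t·(X−Z) with t = 10/9, so ZG:GX = 10/9:-1/9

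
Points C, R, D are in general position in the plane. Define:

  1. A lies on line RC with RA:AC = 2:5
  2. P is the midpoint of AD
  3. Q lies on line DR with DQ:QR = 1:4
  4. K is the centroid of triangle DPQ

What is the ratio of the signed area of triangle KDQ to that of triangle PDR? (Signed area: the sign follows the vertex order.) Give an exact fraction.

Assign C = (0, 0), R = (1, 0), D = (0, 1) — the answer is frame-independent, so this choice is without loss of generality.
1. A lies on line RC with RA:AC = 2:5 ⇒ A = (5/7, 0)
2. P is the midpoint of AD ⇒ P = (5/14, 1/2)
3. Q lies on line DR with DQ:QR = 1:4 ⇒ Q = (1/5, 4/5)
4. K is the centroid of triangle DPQ ⇒ K = (13/70, 23/30)
2·[KDQ] = -1/105, 2·[PDR] = -1/7
[KDQ]:[PDR] = -1/105:-1/7 = 1/15

[KDQ]:[PDR] = 1/15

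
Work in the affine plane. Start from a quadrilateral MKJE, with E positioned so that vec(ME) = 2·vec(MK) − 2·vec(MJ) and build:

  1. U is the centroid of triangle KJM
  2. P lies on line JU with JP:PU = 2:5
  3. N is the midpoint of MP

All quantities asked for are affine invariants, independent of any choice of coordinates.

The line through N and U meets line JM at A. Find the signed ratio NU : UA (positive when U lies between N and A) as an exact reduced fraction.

Work in coordinates with M = (0, 0), K = (1, 0), J = (0, 1), E = (2, -2).
1. U is the centroid of triangle KJM ⇒ U = (1/3, 1/3)
2. P lies on line JU with JP:PU = 2:5 ⇒ P = (2/21, 17/21)
3. N is the midpoint of MP ⇒ N = (1/21, 17/42)
line NU meets JM at A = (0, 5/12)
U = N + t·(A−N) with t = -6, so NU:UA = -6:7

NU:UA = -6/7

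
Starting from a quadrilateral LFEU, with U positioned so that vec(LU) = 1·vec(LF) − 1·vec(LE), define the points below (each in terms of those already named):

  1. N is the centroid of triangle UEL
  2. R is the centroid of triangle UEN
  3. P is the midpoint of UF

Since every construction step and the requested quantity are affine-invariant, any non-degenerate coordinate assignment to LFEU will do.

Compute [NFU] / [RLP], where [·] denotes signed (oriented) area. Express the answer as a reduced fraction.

[NFU]:[RLP] = -3

Set L = (0, 0), F = (1, 0), E = (0, 1), U = (1, -1); any affine frame gives the same invariant.
1. N is the centroid of triangle UEL ⇒ N = (1/3, 0)
2. R is the centroid of triangle UEN ⇒ R = (4/9, 0)
3. P is the midpoint of UF ⇒ P = (1, -1/2)
2·[NFU] = -2/3, 2·[RLP] = 2/9
[NFU]:[RLP] = -2/3:2/9 = -3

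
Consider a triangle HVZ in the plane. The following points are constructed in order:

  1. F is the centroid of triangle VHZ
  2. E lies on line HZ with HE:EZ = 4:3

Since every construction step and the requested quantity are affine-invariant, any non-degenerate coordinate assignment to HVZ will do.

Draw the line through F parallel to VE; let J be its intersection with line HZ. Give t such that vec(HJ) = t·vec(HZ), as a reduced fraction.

Choose coordinates H = (0, 0), V = (1, 0), Z = (0, 1).
1. F is the centroid of triangle VHZ ⇒ F = (1/3, 1/3)
2. E lies on line HZ with HE:EZ = 4:3 ⇒ E = (0, 4/7)
through F parallel to VE: direction (-1, 4/7); meets HZ at J = (0, 11/21)
J = H + t·(Z−H) with t = 11/21

t = 11/21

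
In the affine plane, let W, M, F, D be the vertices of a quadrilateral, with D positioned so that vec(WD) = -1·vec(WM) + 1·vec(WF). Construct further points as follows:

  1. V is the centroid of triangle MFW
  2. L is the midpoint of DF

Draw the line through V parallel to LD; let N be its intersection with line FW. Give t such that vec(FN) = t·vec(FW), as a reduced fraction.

t = 2/3

Work in coordinates with W = (0, 0), M = (1, 0), F = (0, 1), D = (-1, 1).
1. V is the centroid of triangle MFW ⇒ V = (1/3, 1/3)
2. L is the midpoint of DF ⇒ L = (-1/2, 1)
through V parallel to LD: direction (-1/2, 0); meets FW at N = (0, 1/3)
N = F + t·(W−F) with t = 2/3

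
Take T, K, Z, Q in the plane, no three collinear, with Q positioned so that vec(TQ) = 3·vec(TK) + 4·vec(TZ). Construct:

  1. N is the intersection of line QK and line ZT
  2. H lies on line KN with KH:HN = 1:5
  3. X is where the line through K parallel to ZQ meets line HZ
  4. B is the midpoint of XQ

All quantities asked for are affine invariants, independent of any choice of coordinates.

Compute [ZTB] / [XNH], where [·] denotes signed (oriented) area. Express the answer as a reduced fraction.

[ZTB]:[XNH] = 49/5

Work in coordinates with T = (0, 0), K = (1, 0), Z = (0, 1), Q = (3, 4).
1. N is the intersection of line QK and line ZT ⇒ N = (0, -2)
2. H lies on line KN with KH:HN = 1:5 ⇒ H = (5/6, -1/3)
3. X is where the line through K parallel to ZQ meets line HZ ⇒ X = (10/13, -3/13)
4. B is the midpoint of XQ ⇒ B = (49/26, 49/26)
2·[ZTB] = 49/26, 2·[XNH] = 5/26
[ZTB]:[XNH] = 49/26:5/26 = 49/5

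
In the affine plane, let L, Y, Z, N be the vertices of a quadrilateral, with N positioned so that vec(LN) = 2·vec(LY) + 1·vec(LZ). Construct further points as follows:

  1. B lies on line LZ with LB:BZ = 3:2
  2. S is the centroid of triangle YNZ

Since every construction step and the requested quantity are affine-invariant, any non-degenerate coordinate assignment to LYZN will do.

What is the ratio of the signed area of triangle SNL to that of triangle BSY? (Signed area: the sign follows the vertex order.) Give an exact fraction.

Work in coordinates with L = (0, 0), Y = (1, 0), Z = (0, 1), N = (2, 1).
1. B lies on line LZ with LB:BZ = 3:2 ⇒ B = (0, 3/5)
2. S is the centroid of triangle YNZ ⇒ S = (1, 2/3)
2·[SNL] = -1/3, 2·[BSY] = -2/3
[SNL]:[BSY] = -1/3:-2/3 = 1/2

[SNL]:[BSY] = 1/2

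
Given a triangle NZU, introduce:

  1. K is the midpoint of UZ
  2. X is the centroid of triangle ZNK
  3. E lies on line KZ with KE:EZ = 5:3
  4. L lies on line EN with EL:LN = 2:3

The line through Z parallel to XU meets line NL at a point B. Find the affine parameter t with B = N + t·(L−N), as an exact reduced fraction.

Assign N = (0, 0), Z = (1, 0), U = (0, 1) — the answer is frame-independent, so this choice is without loss of generality.
1. K is the midpoint of UZ ⇒ K = (1/2, 1/2)
2. X is the centroid of triangle ZNK ⇒ X = (1/2, 1/6)
3. E lies on line KZ with KE:EZ = 5:3 ⇒ E = (13/16, 3/16)
4. L lies on line EN with EL:LN = 2:3 ⇒ L = (39/80, 9/80)
through Z parallel to XU: direction (-1/2, 5/6); meets NL at B = (65/74, 15/74)
B = N + t·(L−N) with t = 200/111

t = 200/111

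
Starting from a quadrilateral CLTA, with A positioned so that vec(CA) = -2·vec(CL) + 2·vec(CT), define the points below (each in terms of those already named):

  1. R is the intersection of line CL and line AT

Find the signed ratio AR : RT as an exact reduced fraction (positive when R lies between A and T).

Choose coordinates C = (0, 0), L = (1, 0), T = (0, 1), A = (-2, 2).
1. R is the intersection of line CL and line AT ⇒ R = (2, 0)
R = A + t·(T−A) with t = 2, so AR:RT = t:(1−t) = 2:-1

AR:RT = -2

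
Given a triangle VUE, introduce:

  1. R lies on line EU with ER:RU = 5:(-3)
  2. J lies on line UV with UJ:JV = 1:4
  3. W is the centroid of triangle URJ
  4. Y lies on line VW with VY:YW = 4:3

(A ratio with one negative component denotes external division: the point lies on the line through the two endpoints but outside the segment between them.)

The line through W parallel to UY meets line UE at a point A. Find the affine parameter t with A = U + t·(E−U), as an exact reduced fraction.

Assign V = (0, 0), U = (1, 0), E = (0, 1) — the answer is frame-independent, so this choice is without loss of generality.
1. R lies on line EU with ER:RU = 5:(-3) ⇒ R = (5/2, -3/2)
2. J lies on line UV with UJ:JV = 1:4 ⇒ J = (4/5, 0)
3. W is the centroid of triangle URJ ⇒ W = (43/30, -1/2)
4. Y lies on line VW with VY:YW = 4:3 ⇒ Y = (86/105, -2/7)
through W parallel to UY: direction (-19/105, -2/7); meets UE at A = (143/98, -45/98)
A = U + t·(E−U) with t = -45/98

t = -45/98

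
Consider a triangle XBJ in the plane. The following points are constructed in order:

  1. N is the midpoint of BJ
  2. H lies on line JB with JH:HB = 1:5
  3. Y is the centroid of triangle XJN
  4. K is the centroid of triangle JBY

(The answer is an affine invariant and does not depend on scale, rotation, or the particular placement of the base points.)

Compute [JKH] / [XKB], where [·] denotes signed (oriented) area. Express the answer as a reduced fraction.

Set X = (0, 0), B = (1, 0), J = (0, 1); any affine frame gives the same invariant.
1. N is the midpoint of BJ ⇒ N = (1/2, 1/2)
2. H lies on line JB with JH:HB = 1:5 ⇒ H = (1/6, 5/6)
3. Y is the centroid of triangle XJN ⇒ Y = (1/6, 1/2)
4. K is the centroid of triangle JBY ⇒ K = (7/18, 1/2)
2·[JKH] = 1/54, 2·[XKB] = -1/2
[JKH]:[XKB] = 1/54:-1/2 = -1/27

[JKH]:[XKB] = -1/27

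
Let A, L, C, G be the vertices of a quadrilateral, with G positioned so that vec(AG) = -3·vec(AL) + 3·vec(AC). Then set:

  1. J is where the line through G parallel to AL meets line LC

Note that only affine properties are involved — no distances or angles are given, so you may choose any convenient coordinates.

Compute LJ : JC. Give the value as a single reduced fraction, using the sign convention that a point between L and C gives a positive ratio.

Choose coordinates A = (0, 0), L = (1, 0), C = (0, 1), G = (-3, 3).
1. J is where the line through G parallel to AL meets line LC ⇒ J = (-2, 3)
J = L + t·(C−L) with t = 3, so LJ:JC = t:(1−t) = 3:-2

LJ:JC = -3/2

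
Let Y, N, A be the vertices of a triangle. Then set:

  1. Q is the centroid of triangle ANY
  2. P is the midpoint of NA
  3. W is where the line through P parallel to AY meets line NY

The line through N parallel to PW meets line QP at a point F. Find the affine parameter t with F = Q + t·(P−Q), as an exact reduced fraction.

Assign Y = (0, 0), N = (1, 0), A = (0, 1) — the answer is frame-independent, so this choice is without loss of generality.
1. Q is the centroid of triangle ANY ⇒ Q = (1/3, 1/3)
2. P is the midpoint of NA ⇒ P = (1/2, 1/2)
3. W is where the line through P parallel to AY meets line NY ⇒ W = (1/2, 0)
through N parallel to PW: direction (0, -1/2); meets QP at F = (1, 1)
F = Q + t·(P−Q) with t = 4

t = 4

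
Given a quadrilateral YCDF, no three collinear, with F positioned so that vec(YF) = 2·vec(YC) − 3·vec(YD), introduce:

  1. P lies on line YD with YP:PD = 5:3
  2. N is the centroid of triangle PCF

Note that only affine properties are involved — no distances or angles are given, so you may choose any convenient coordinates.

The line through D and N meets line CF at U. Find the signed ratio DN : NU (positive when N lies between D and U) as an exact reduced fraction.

DN:NU = 29/19

Work in coordinates with Y = (0, 0), C = (1, 0), D = (0, 1), F = (2, -3).
1. P lies on line YD with YP:PD = 5:3 ⇒ P = (0, 5/8)
2. N is the centroid of triangle PCF ⇒ N = (1, -19/24)
line DN meets CF at U = (48/29, -57/29)
N = D + t·(U−D) with t = 29/48, so DN:NU = 29/48:19/48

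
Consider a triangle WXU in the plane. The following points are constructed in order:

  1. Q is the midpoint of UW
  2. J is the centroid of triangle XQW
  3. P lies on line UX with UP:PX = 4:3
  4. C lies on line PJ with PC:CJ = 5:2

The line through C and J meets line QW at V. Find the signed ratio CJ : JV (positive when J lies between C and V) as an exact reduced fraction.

CJ:JV = 10/49

Work in coordinates with W = (0, 0), X = (1, 0), U = (0, 1).
1. Q is the midpoint of UW ⇒ Q = (0, 1/2)
2. J is the centroid of triangle XQW ⇒ J = (1/3, 1/6)
3. P lies on line UX with UP:PX = 4:3 ⇒ P = (4/7, 3/7)
4. C lies on line PJ with PC:CJ = 5:2 ⇒ C = (59/147, 71/294)
line CJ meets QW at V = (0, -1/5)
J = C + t·(V−C) with t = 10/59, so CJ:JV = 10/59:49/59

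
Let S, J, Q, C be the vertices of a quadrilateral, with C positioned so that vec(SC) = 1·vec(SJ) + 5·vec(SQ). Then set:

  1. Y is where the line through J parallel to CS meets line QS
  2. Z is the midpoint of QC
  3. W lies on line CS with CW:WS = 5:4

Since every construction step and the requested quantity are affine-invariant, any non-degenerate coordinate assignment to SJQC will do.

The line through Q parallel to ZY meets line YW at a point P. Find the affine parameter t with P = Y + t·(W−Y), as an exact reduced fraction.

t = 54

Choose coordinates S = (0, 0), J = (1, 0), Q = (0, 1), C = (1, 5).
1. Y is where the line through J parallel to CS meets line QS ⇒ Y = (0, -5)
2. Z is the midpoint of QC ⇒ Z = (1/2, 3)
3. W lies on line CS with CW:WS = 5:4 ⇒ W = (4/9, 20/9)
through Q parallel to ZY: direction (-1/2, -8); meets YW at P = (24, 385)
P = Y + t·(W−Y) with t = 54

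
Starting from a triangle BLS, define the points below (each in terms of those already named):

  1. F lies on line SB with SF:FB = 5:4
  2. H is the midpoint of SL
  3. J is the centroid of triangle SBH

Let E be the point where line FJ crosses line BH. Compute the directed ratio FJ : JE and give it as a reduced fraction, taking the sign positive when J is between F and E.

FJ:JE = 1/3

Choose coordinates B = (0, 0), L = (1, 0), S = (0, 1).
1. F lies on line SB with SF:FB = 5:4 ⇒ F = (0, 4/9)
2. H is the midpoint of SL ⇒ H = (1/2, 1/2)
3. J is the centroid of triangle SBH ⇒ J = (1/6, 1/2)
line FJ meets BH at E = (2/3, 2/3)
J = F + t·(E−F) with t = 1/4, so FJ:JE = 1/4:3/4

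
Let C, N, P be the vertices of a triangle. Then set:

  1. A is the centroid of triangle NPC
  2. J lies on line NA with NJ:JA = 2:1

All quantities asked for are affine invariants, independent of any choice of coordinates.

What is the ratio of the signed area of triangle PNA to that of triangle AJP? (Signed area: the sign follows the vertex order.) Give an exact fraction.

[PNA]:[AJP] = -3

Set C = (0, 0), N = (1, 0), P = (0, 1); any affine frame gives the same invariant.
1. A is the centroid of triangle NPC ⇒ A = (1/3, 1/3)
2. J lies on line NA with NJ:JA = 2:1 ⇒ J = (5/9, 2/9)
2·[PNA] = -1/3, 2·[AJP] = 1/9
[PNA]:[AJP] = -1/3:1/9 = -3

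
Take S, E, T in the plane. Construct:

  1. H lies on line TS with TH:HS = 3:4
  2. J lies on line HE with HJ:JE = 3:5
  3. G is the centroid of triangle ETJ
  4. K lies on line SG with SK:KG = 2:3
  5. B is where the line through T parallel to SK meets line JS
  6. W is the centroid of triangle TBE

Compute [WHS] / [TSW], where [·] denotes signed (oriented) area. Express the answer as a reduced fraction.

[WHS]:[TSW] = 4/7

Set S = (0, 0), E = (1, 0), T = (0, 1); any affine frame gives the same invariant.
1. H lies on line TS with TH:HS = 3:4 ⇒ H = (0, 4/7)
2. J lies on line HE with HJ:JE = 3:5 ⇒ J = (3/8, 5/14)
3. G is the centroid of triangle ETJ ⇒ G = (11/24, 19/42)
4. K lies on line SG with SK:KG = 2:3 ⇒ K = (11/60, 19/105)
5. B is where the line through T parallel to SK meets line JS ⇒ B = (-231/8, -55/2)
6. W is the centroid of triangle TBE ⇒ W = (-223/24, -53/6)
2·[WHS] = -223/42, 2·[TSW] = -223/24
[WHS]:[TSW] = -223/42:-223/24 = 4/7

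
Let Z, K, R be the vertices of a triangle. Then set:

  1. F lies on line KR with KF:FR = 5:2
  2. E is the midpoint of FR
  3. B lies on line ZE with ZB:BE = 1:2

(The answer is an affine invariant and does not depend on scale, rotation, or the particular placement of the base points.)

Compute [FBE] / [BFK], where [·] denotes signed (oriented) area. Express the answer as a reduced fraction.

[FBE]:[BFK] = 1/5

Assign Z = (0, 0), K = (1, 0), R = (0, 1) — the answer is frame-independent, so this choice is without loss of generality.
1. F lies on line KR with KF:FR = 5:2 ⇒ F = (2/7, 5/7)
2. E is the midpoint of FR ⇒ E = (1/7, 6/7)
3. B lies on line ZE with ZB:BE = 1:2 ⇒ B = (1/21, 2/7)
2·[FBE] = -2/21, 2·[BFK] = -10/21
[FBE]:[BFK] = -2/21:-10/21 = 1/5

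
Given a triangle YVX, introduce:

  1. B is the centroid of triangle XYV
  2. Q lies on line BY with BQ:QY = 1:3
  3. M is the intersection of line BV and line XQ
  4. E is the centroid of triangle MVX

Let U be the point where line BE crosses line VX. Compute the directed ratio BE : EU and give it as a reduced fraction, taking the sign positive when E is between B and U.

Set Y = (0, 0), V = (1, 0), X = (0, 1); any affine frame gives the same invariant.
1. B is the centroid of triangle XYV ⇒ B = (1/3, 1/3)
2. Q lies on line BY with BQ:QY = 1:3 ⇒ Q = (1/4, 1/4)
3. M is the intersection of line BV and line XQ ⇒ M = (1/5, 2/5)
4. E is the centroid of triangle MVX ⇒ E = (2/5, 7/15)
line BE meets VX at U = (4/9, 5/9)
E = B + t·(U−B) with t = 3/5, so BE:EU = 3/5:2/5

BE:EU = 3/2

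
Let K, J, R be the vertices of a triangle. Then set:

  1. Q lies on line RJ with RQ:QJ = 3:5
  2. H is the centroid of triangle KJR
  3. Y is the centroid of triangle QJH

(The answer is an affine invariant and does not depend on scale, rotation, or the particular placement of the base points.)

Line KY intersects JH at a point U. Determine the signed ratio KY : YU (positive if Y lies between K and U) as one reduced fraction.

KY:YU = -29/5

Choose coordinates K = (0, 0), J = (1, 0), R = (0, 1).
1. Q lies on line RJ with RQ:QJ = 3:5 ⇒ Q = (3/8, 5/8)
2. H is the centroid of triangle KJR ⇒ H = (1/3, 1/3)
3. Y is the centroid of triangle QJH ⇒ Y = (41/72, 23/72)
line KY meets JH at U = (41/87, 23/87)
Y = K + t·(U−K) with t = 29/24, so KY:YU = 29/24:-5/24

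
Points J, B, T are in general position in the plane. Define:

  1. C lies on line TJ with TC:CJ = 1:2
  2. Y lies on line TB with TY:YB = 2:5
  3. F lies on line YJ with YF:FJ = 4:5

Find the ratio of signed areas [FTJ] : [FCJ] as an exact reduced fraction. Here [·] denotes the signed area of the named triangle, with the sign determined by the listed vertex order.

[FTJ]:[FCJ] = 3/2

Work in coordinates with J = (0, 0), B = (1, 0), T = (0, 1).
1. C lies on line TJ with TC:CJ = 1:2 ⇒ C = (0, 2/3)
2. Y lies on line TB with TY:YB = 2:5 ⇒ Y = (2/7, 5/7)
3. F lies on line YJ with YF:FJ = 4:5 ⇒ F = (10/63, 25/63)
2·[FTJ] = 10/63, 2·[FCJ] = 20/189
[FTJ]:[FCJ] = 10/63:20/189 = 3/2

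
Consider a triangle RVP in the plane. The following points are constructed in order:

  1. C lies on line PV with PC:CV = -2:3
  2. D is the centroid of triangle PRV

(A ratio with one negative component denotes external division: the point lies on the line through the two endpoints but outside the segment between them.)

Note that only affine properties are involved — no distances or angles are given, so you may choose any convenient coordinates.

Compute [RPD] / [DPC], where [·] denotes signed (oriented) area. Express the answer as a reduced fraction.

[RPD]:[DPC] = -1/2

Set R = (0, 0), V = (1, 0), P = (0, 1); any affine frame gives the same invariant.
1. C lies on line PV with PC:CV = -2:3 ⇒ C = (-2, 3)
2. D is the centroid of triangle PRV ⇒ D = (1/3, 1/3)
2·[RPD] = -1/3, 2·[DPC] = 2/3
[RPD]:[DPC] = -1/3:2/3 = -1/2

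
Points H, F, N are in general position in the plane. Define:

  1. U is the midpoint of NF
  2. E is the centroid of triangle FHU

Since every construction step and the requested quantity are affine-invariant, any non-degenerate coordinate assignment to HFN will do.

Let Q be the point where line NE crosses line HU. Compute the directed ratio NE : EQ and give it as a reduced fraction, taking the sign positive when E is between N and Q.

NE:EQ = -4

Choose coordinates H = (0, 0), F = (1, 0), N = (0, 1).
1. U is the midpoint of NF ⇒ U = (1/2, 1/2)
2. E is the centroid of triangle FHU ⇒ E = (1/2, 1/6)
line NE meets HU at Q = (3/8, 3/8)
E = N + t·(Q−N) with t = 4/3, so NE:EQ = 4/3:-1/3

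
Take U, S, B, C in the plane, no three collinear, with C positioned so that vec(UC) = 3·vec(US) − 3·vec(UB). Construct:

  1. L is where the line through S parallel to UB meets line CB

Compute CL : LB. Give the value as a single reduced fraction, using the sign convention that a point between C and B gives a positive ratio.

CL:LB = 2

Choose coordinates U = (0, 0), S = (1, 0), B = (0, 1), C = (3, -3).
1. L is where the line through S parallel to UB meets line CB ⇒ L = (1, -1/3)
L = C + t·(B−C) with t = 2/3, so CL:LB = t:(1−t) = 2/3:1/3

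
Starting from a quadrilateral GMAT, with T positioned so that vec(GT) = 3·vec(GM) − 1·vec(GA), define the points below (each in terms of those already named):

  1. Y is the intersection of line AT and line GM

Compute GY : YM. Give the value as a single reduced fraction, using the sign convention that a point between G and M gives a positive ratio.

Set G = (0, 0), M = (1, 0), A = (0, 1), T = (3, -1); any affine frame gives the same invariant.
1. Y is the intersection of line AT and line GM ⇒ Y = (3/2, 0)
Y = G + t·(M−G) with t = 3/2, so GY:YM = t:(1−t) = 3/2:-1/2

GY:YM = -3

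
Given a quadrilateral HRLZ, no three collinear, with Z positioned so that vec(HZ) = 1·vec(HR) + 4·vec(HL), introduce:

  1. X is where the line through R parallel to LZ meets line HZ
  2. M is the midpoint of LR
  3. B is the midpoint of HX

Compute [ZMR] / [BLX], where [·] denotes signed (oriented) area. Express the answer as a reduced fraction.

Assign H = (0, 0), R = (1, 0), L = (0, 1), Z = (1, 4) — the answer is frame-independent, so this choice is without loss of generality.
1. X is where the line through R parallel to LZ meets line HZ ⇒ X = (-3, -12)
2. M is the midpoint of LR ⇒ M = (1/2, 1/2)
3. B is the midpoint of HX ⇒ B = (-3/2, -6)
2·[ZMR] = 2, 2·[BLX] = 3/2
[ZMR]:[BLX] = 2:3/2 = 4/3

[ZMR]:[BLX] = 4/3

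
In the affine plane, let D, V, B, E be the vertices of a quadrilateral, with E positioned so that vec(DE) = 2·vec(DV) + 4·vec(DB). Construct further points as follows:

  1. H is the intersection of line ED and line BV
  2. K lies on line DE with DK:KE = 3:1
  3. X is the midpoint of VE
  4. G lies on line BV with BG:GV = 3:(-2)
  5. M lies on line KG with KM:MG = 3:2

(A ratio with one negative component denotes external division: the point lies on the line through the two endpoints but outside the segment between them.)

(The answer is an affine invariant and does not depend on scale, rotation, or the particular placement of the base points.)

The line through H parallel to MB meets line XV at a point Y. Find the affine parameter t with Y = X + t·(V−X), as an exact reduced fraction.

Choose coordinates D = (0, 0), V = (1, 0), B = (0, 1), E = (2, 4).
1. H is the intersection of line ED and line BV ⇒ H = (1/3, 2/3)
2. K lies on line DE with DK:KE = 3:1 ⇒ K = (3/2, 3)
3. X is the midpoint of VE ⇒ X = (3/2, 2)
4. G lies on line BV with BG:GV = 3:(-2) ⇒ G = (3, -2)
5. M lies on line KG with KM:MG = 3:2 ⇒ M = (12/5, 0)
through H parallel to MB: direction (-12/5, 1); meets XV at Y = (173/159, 56/159)
Y = X + t·(V−X) with t = 131/159

t = 131/159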